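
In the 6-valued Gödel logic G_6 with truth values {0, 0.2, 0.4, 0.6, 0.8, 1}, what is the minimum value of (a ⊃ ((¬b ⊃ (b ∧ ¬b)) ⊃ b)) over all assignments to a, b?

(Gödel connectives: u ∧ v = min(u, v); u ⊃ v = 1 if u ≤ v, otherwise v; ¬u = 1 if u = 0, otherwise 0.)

The minimum is attained at a = 0.4, b = 0.2:
  ¬b: Gödel ¬ of 0.2 = 0 (operand ≠ 0)
  ¬b: Gödel ¬ of 0.2 = 0 (operand ≠ 0)
  (b ∧ ¬b) = min(0.2, 0) = 0
  (¬b ⊃ (b ∧ ¬b)): 0 ≤ 0, so result = 1
  ((¬b ⊃ (b ∧ ¬b)) ⊃ b): 1 > 0.2, so result = 0.2
  (a ⊃ ((¬b ⊃ (b ∧ ¬b)) ⊃ b)): 0.4 > 0.2, so result = 0.2
Checking all 36 assignments confirms none give a value below 0.20.

0.20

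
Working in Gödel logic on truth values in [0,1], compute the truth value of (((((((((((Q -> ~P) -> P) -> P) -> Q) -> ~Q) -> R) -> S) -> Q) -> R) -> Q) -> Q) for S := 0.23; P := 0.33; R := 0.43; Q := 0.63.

~P: Gödel ¬ of 0.33 = 0 (operand ≠ 0)
(Q -> ~P): 0.63 > 0, so result = 0
((Q -> ~P) -> P): 0 ≤ 0.33, so result = 1
(((Q -> ~P) -> P) -> P): 1 > 0.33, so result = 0.33
((((Q -> ~P) -> P) -> P) -> Q): 0.33 ≤ 0.63, so result = 1
~Q: Gödel ¬ of 0.63 = 0 (operand ≠ 0)
(((((Q -> ~P) -> P) -> P) -> Q) -> ~Q): 1 > 0, so result = 0
((((((Q -> ~P) -> P) -> P) -> Q) -> ~Q) -> R): 0 ≤ 0.43, so result = 1
(((((((Q -> ~P) -> P) -> P) -> Q) -> ~Q) -> R) -> S): 1 > 0.23, so result = 0.23
((((((((Q -> ~P) -> P) -> P) -> Q) -> ~Q) -> R) -> S) -> Q): 0.23 ≤ 0.63, so result = 1
(((((((((Q -> ~P) -> P) -> P) -> Q) -> ~Q) -> R) -> S) -> Q) -> R): 1 > 0.43, so result = 0.43
((((((((((Q -> ~P) -> P) -> P) -> Q) -> ~Q) -> R) -> S) -> Q) -> R) -> Q): 0.43 ≤ 0.63, so result = 1
(((((((((((Q -> ~P) -> P) -> P) -> Q) -> ~Q) -> R) -> S) -> Q) -> R) -> Q) -> Q): 1 > 0.63, so result = 0.63

0.63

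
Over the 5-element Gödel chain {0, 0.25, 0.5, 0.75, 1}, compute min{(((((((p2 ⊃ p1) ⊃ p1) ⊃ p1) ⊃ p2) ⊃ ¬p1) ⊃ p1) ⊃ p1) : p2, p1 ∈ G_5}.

0.25

The minimum is attained at p2 = 0.25, p1 = 0.25:
  (p2 ⊃ p1): 0.25 ≤ 0.25, so result = 1
  ((p2 ⊃ p1) ⊃ p1): 1 > 0.25, so result = 0.25
  (((p2 ⊃ p1) ⊃ p1) ⊃ p1): 0.25 ≤ 0.25, so result = 1
  ((((p2 ⊃ p1) ⊃ p1) ⊃ p1) ⊃ p2): 1 > 0.25, so result = 0.25
  ¬p1: Gödel ¬ of 0.25 = 0 (operand ≠ 0)
  (((((p2 ⊃ p1) ⊃ p1) ⊃ p1) ⊃ p2) ⊃ ¬p1): 0.25 > 0, so result = 0
  ((((((p2 ⊃ p1) ⊃ p1) ⊃ p1) ⊃ p2) ⊃ ¬p1) ⊃ p1): 0 ≤ 0.25, so result = 1
  (((((((p2 ⊃ p1) ⊃ p1) ⊃ p1) ⊃ p2) ⊃ ¬p1) ⊃ p1) ⊃ p1): 1 > 0.25, so result = 0.25
Checking all 25 assignments confirms none give a value below 0.25.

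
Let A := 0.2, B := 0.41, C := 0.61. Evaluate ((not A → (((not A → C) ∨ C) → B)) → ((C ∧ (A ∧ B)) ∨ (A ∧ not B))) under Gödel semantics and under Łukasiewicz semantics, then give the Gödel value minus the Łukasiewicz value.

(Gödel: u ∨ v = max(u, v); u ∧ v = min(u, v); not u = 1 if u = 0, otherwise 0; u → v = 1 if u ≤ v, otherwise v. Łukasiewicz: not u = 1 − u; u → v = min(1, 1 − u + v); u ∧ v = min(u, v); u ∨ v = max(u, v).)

-0.20

Gödel evaluation:
  not A: Gödel ¬ of 0.2 = 0 (operand ≠ 0)
  not A: Gödel ¬ of 0.2 = 0 (operand ≠ 0)
  (not A → C): 0 ≤ 0.61, so result = 1
  ((not A → C) ∨ C) = max(1, 0.61) = 1
  (((not A → C) ∨ C) → B): 1 > 0.41, so result = 0.41
  (not A → (((not A → C) ∨ C) → B)): 0 ≤ 0.41, so result = 1
  (A ∧ B) = min(0.2, 0.41) = 0.2
  (C ∧ (A ∧ B)) = min(0.61, 0.2) = 0.2
  not B: Gödel ¬ of 0.41 = 0 (operand ≠ 0)
  (A ∧ not B) = min(0.2, 0) = 0
  ((C ∧ (A ∧ B)) ∨ (A ∧ not B)) = max(0.2, 0) = 0.2
  ((not A → (((not A → C) ∨ C) → B)) → ((C ∧ (A ∧ B)) ∨ (A ∧ not B))): 1 > 0.2, so result = 0.2
  Gödel value = 0.2
Łukasiewicz evaluation:
  not A: Łukasiewicz ¬ gives 1 − 0.2 = 0.8
  not A: Łukasiewicz ¬ gives 1 − 0.2 = 0.8
  (not A → C): min(1, 1 − 0.8 + 0.61) = 0.81
  ((not A → C) ∨ C) = max(0.81, 0.61) = 0.81
  (((not A → C) ∨ C) → B): min(1, 1 − 0.81 + 0.41) = 0.6
  (not A → (((not A → C) ∨ C) → B)): min(1, 1 − 0.8 + 0.6) = 0.8
  (A ∧ B) = min(0.2, 0.41) = 0.2
  (C ∧ (A ∧ B)) = min(0.61, 0.2) = 0.2
  not B: Łukasiewicz ¬ gives 1 − 0.41 = 0.59
  (A ∧ not B) = min(0.2, 0.59) = 0.2
  ((C ∧ (A ∧ B)) ∨ (A ∧ not B)) = max(0.2, 0.2) = 0.2
  ((not A → (((not A → C) ∨ C) → B)) → ((C ∧ (A ∧ B)) ∨ (A ∧ not B))): min(1, 1 − 0.8 + 0.2) = 0.4
  Łukasiewicz value = 0.4
Difference: 0.2 − 0.4 = -0.20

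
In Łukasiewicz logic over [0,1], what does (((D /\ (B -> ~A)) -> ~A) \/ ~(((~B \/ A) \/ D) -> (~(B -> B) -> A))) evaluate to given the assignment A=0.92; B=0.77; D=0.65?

~A: Łukasiewicz ¬ gives 1 − 0.92 = 0.08
(B -> ~A): min(1, 1 − 0.77 + 0.08) = 0.31
(D /\ (B -> ~A)) = min(0.65, 0.31) = 0.31
~A: Łukasiewicz ¬ gives 1 − 0.92 = 0.08
((D /\ (B -> ~A)) -> ~A): min(1, 1 − 0.31 + 0.08) = 0.77
~B: Łukasiewicz ¬ gives 1 − 0.77 = 0.23
(~B \/ A) = max(0.23, 0.92) = 0.92
((~B \/ A) \/ D) = max(0.92, 0.65) = 0.92
(B -> B): min(1, 1 − 0.77 + 0.77) = 1
~(B -> B): Łukasiewicz ¬ gives 1 − 1 = 0
(~(B -> B) -> A): min(1, 1 − 0 + 0.92) = 1
(((~B \/ A) \/ D) -> (~(B -> B) -> A)): min(1, 1 − 0.92 + 1) = 1
~(((~B \/ A) \/ D) -> (~(B -> B) -> A)): Łukasiewicz ¬ gives 1 − 1 = 0
(((D /\ (B -> ~A)) -> ~A) \/ ~(((~B \/ A) \/ D) -> (~(B -> B) -> A))) = max(0.77, 0) = 0.77

0.77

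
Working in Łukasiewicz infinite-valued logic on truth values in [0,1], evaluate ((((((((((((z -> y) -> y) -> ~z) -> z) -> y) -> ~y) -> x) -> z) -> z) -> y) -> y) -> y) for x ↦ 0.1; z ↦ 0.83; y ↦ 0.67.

0.84

(z -> y): min(1, 1 − 0.83 + 0.67) = 0.84
((z -> y) -> y): min(1, 1 − 0.84 + 0.67) = 0.83
~z: Łukasiewicz ¬ gives 1 − 0.83 = 0.17
(((z -> y) -> y) -> ~z): min(1, 1 − 0.83 + 0.17) = 0.34
((((z -> y) -> y) -> ~z) -> z): min(1, 1 − 0.34 + 0.83) = 1
(((((z -> y) -> y) -> ~z) -> z) -> y): min(1, 1 − 1 + 0.67) = 0.67
~y: Łukasiewicz ¬ gives 1 − 0.67 = 0.33
((((((z -> y) -> y) -> ~z) -> z) -> y) -> ~y): min(1, 1 − 0.67 + 0.33) = 0.66
(((((((z -> y) -> y) -> ~z) -> z) -> y) -> ~y) -> x): min(1, 1 − 0.66 + 0.1) = 0.44
((((((((z -> y) -> y) -> ~z) -> z) -> y) -> ~y) -> x) -> z): min(1, 1 − 0.44 + 0.83) = 1
(((((((((z -> y) -> y) -> ~z) -> z) -> y) -> ~y) -> x) -> z) -> z): min(1, 1 − 1 + 0.83) = 0.83
((((((((((z -> y) -> y) -> ~z) -> z) -> y) -> ~y) -> x) -> z) -> z) -> y): min(1, 1 − 0.83 + 0.67) = 0.84
(((((((((((z -> y) -> y) -> ~z) -> z) -> y) -> ~y) -> x) -> z) -> z) -> y) -> y): min(1, 1 − 0.84 + 0.67) = 0.83
((((((((((((z -> y) -> y) -> ~z) -> z) -> y) -> ~y) -> x) -> z) -> z) -> y) -> y) -> y): min(1, 1 − 0.83 + 0.67) = 0.84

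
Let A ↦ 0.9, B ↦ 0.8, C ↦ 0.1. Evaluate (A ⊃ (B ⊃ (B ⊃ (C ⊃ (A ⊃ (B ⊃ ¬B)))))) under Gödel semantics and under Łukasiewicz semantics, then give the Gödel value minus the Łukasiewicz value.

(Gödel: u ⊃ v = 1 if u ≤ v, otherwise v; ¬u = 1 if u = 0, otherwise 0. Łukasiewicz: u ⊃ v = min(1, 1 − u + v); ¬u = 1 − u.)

Gödel evaluation:
  ¬B: Gödel ¬ of 0.8 = 0 (operand ≠ 0)
  (B ⊃ ¬B): 0.8 > 0, so result = 0
  (A ⊃ (B ⊃ ¬B)): 0.9 > 0, so result = 0
  (C ⊃ (A ⊃ (B ⊃ ¬B))): 0.1 > 0, so result = 0
  (B ⊃ (C ⊃ (A ⊃ (B ⊃ ¬B)))): 0.8 > 0, so result = 0
  (B ⊃ (B ⊃ (C ⊃ (A ⊃ (B ⊃ ¬B))))): 0.8 > 0, so result = 0
  (A ⊃ (B ⊃ (B ⊃ (C ⊃ (A ⊃ (B ⊃ ¬B)))))): 0.9 > 0, so result = 0
  Gödel value = 0
Łukasiewicz evaluation:
  ¬B: Łukasiewicz ¬ gives 1 − 0.8 = 0.2
  (B ⊃ ¬B): min(1, 1 − 0.8 + 0.2) = 0.4
  (A ⊃ (B ⊃ ¬B)): min(1, 1 − 0.9 + 0.4) = 0.5
  (C ⊃ (A ⊃ (B ⊃ ¬B))): min(1, 1 − 0.1 + 0.5) = 1
  (B ⊃ (C ⊃ (A ⊃ (B ⊃ ¬B)))): min(1, 1 − 0.8 + 1) = 1
  (B ⊃ (B ⊃ (C ⊃ (A ⊃ (B ⊃ ¬B))))): min(1, 1 − 0.8 + 1) = 1
  (A ⊃ (B ⊃ (B ⊃ (C ⊃ (A ⊃ (B ⊃ ¬B)))))): min(1, 1 − 0.9 + 1) = 1
  Łukasiewicz value = 1
Difference: 0 − 1 = -1.00

-1.00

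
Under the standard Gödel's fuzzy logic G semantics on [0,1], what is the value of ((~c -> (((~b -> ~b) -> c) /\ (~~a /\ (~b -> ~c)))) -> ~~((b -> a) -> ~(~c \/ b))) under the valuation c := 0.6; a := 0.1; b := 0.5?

0.00

~c: Gödel ¬ of 0.6 = 0 (operand ≠ 0)
~b: Gödel ¬ of 0.5 = 0 (operand ≠ 0)
~b: Gödel ¬ of 0.5 = 0 (operand ≠ 0)
(~b -> ~b): 0 ≤ 0, so result = 1
((~b -> ~b) -> c): 1 > 0.6, so result = 0.6
~a: Gödel ¬ of 0.1 = 0 (operand ≠ 0)
~~a: Gödel ¬ of 0 = 1 (operand is 0)
~b: Gödel ¬ of 0.5 = 0 (operand ≠ 0)
~c: Gödel ¬ of 0.6 = 0 (operand ≠ 0)
(~b -> ~c): 0 ≤ 0, so result = 1
(~~a /\ (~b -> ~c)) = min(1, 1) = 1
(((~b -> ~b) -> c) /\ (~~a /\ (~b -> ~c))) = min(0.6, 1) = 0.6
(~c -> (((~b -> ~b) -> c) /\ (~~a /\ (~b -> ~c)))): 0 ≤ 0.6, so result = 1
(b -> a): 0.5 > 0.1, so result = 0.1
~c: Gödel ¬ of 0.6 = 0 (operand ≠ 0)
(~c \/ b) = max(0, 0.5) = 0.5
~(~c \/ b): Gödel ¬ of 0.5 = 0 (operand ≠ 0)
((b -> a) -> ~(~c \/ b)): 0.1 > 0, so result = 0
~((b -> a) -> ~(~c \/ b)): Gödel ¬ of 0 = 1 (operand is 0)
~~((b -> a) -> ~(~c \/ b)): Gödel ¬ of 1 = 0 (operand ≠ 0)
((~c -> (((~b -> ~b) -> c) /\ (~~a /\ (~b -> ~c)))) -> ~~((b -> a) -> ~(~c \/ b))): 1 > 0, so result = 0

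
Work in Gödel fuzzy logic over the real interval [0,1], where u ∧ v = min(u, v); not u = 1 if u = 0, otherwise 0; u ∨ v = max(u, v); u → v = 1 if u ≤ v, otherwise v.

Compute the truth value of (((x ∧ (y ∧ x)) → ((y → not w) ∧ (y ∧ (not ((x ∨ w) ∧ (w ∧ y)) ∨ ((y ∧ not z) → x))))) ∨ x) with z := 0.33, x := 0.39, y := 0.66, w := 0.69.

0.39

(y ∧ x) = min(0.66, 0.39) = 0.39
(x ∧ (y ∧ x)) = min(0.39, 0.39) = 0.39
not w: Gödel ¬ of 0.69 = 0 (operand ≠ 0)
(y → not w): 0.66 > 0, so result = 0
(x ∨ w) = max(0.39, 0.69) = 0.69
(w ∧ y) = min(0.69, 0.66) = 0.66
((x ∨ w) ∧ (w ∧ y)) = min(0.69, 0.66) = 0.66
not ((x ∨ w) ∧ (w ∧ y)): Gödel ¬ of 0.66 = 0 (operand ≠ 0)
not z: Gödel ¬ of 0.33 = 0 (operand ≠ 0)
(y ∧ not z) = min(0.66, 0) = 0
((y ∧ not z) → x): 0 ≤ 0.39, so result = 1
(not ((x ∨ w) ∧ (w ∧ y)) ∨ ((y ∧ not z) → x)) = max(0, 1) = 1
(y ∧ (not ((x ∨ w) ∧ (w ∧ y)) ∨ ((y ∧ not z) → x))) = min(0.66, 1) = 0.66
((y → not w) ∧ (y ∧ (not ((x ∨ w) ∧ (w ∧ y)) ∨ ((y ∧ not z) → x)))) = min(0, 0.66) = 0
((x ∧ (y ∧ x)) → ((y → not w) ∧ (y ∧ (not ((x ∨ w) ∧ (w ∧ y)) ∨ ((y ∧ not z) → x))))): 0.39 > 0, so result = 0
(((x ∧ (y ∧ x)) → ((y → not w) ∧ (y ∧ (not ((x ∨ w) ∧ (w ∧ y)) ∨ ((y ∧ not z) → x))))) ∨ x) = max(0, 0.39) = 0.39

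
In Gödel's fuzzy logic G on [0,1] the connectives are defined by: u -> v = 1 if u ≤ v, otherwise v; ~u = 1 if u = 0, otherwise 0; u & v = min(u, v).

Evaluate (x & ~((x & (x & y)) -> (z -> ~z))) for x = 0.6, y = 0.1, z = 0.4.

(x & y) = min(0.6, 0.1) = 0.1
(x & (x & y)) = min(0.6, 0.1) = 0.1
~z: Gödel ¬ of 0.4 = 0 (operand ≠ 0)
(z -> ~z): 0.4 > 0, so result = 0
((x & (x & y)) -> (z -> ~z)): 0.1 > 0, so result = 0
~((x & (x & y)) -> (z -> ~z)): Gödel ¬ of 0 = 1 (operand is 0)
(x & ~((x & (x & y)) -> (z -> ~z))) = min(0.6, 1) = 0.6

0.60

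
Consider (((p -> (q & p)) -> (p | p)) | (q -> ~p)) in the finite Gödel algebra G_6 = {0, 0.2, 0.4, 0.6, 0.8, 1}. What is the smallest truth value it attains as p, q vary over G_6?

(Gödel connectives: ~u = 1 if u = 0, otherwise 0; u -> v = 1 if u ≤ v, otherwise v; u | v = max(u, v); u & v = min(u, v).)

0.20

The minimum is attained at p = 0.2, q = 0.2:
  (q & p) = min(0.2, 0.2) = 0.2
  (p -> (q & p)): 0.2 ≤ 0.2, so result = 1
  (p | p) = max(0.2, 0.2) = 0.2
  ((p -> (q & p)) -> (p | p)): 1 > 0.2, so result = 0.2
  ~p: Gödel ¬ of 0.2 = 0 (operand ≠ 0)
  (q -> ~p): 0.2 > 0, so result = 0
  (((p -> (q & p)) -> (p | p)) | (q -> ~p)) = max(0.2, 0) = 0.2
Checking all 36 assignments confirms none give a value below 0.20.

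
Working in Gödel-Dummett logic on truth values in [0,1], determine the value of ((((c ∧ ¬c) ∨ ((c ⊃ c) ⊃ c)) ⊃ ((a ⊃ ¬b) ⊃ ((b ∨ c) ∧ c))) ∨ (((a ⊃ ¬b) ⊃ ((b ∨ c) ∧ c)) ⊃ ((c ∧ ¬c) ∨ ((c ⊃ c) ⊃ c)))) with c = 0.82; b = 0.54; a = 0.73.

1.00

¬c: Gödel ¬ of 0.82 = 0 (operand ≠ 0)
(c ∧ ¬c) = min(0.82, 0) = 0
(c ⊃ c): 0.82 ≤ 0.82, so result = 1
((c ⊃ c) ⊃ c): 1 > 0.82, so result = 0.82
((c ∧ ¬c) ∨ ((c ⊃ c) ⊃ c)) = max(0, 0.82) = 0.82
¬b: Gödel ¬ of 0.54 = 0 (operand ≠ 0)
(a ⊃ ¬b): 0.73 > 0, so result = 0
(b ∨ c) = max(0.54, 0.82) = 0.82
((b ∨ c) ∧ c) = min(0.82, 0.82) = 0.82
((a ⊃ ¬b) ⊃ ((b ∨ c) ∧ c)): 0 ≤ 0.82, so result = 1
(((c ∧ ¬c) ∨ ((c ⊃ c) ⊃ c)) ⊃ ((a ⊃ ¬b) ⊃ ((b ∨ c) ∧ c))): 0.82 ≤ 1, so result = 1
¬b: Gödel ¬ of 0.54 = 0 (operand ≠ 0)
(a ⊃ ¬b): 0.73 > 0, so result = 0
(b ∨ c) = max(0.54, 0.82) = 0.82
((b ∨ c) ∧ c) = min(0.82, 0.82) = 0.82
((a ⊃ ¬b) ⊃ ((b ∨ c) ∧ c)): 0 ≤ 0.82, so result = 1
¬c: Gödel ¬ of 0.82 = 0 (operand ≠ 0)
(c ∧ ¬c) = min(0.82, 0) = 0
(c ⊃ c): 0.82 ≤ 0.82, so result = 1
((c ⊃ c) ⊃ c): 1 > 0.82, so result = 0.82
((c ∧ ¬c) ∨ ((c ⊃ c) ⊃ c)) = max(0, 0.82) = 0.82
(((a ⊃ ¬b) ⊃ ((b ∨ c) ∧ c)) ⊃ ((c ∧ ¬c) ∨ ((c ⊃ c) ⊃ c))): 1 > 0.82, so result = 0.82
((((c ∧ ¬c) ∨ ((c ⊃ c) ⊃ c)) ⊃ ((a ⊃ ¬b) ⊃ ((b ∨ c) ∧ c))) ∨ (((a ⊃ ¬b) ⊃ ((b ∨ c) ∧ c)) ⊃ ((c ∧ ¬c) ∨ ((c ⊃ c) ⊃ c)))) = max(1, 0.82) = 1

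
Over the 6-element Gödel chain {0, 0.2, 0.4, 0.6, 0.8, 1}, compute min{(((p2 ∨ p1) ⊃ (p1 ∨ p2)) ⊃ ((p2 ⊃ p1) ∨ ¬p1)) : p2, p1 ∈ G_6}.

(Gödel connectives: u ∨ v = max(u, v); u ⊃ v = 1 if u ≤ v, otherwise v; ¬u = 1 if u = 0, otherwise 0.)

0.20

The minimum is attained at p2 = 0.4, p1 = 0.2:
  (p2 ∨ p1) = max(0.4, 0.2) = 0.4
  (p1 ∨ p2) = max(0.2, 0.4) = 0.4
  ((p2 ∨ p1) ⊃ (p1 ∨ p2)): 0.4 ≤ 0.4, so result = 1
  (p2 ⊃ p1): 0.4 > 0.2, so result = 0.2
  ¬p1: Gödel ¬ of 0.2 = 0 (operand ≠ 0)
  ((p2 ⊃ p1) ∨ ¬p1) = max(0.2, 0) = 0.2
  (((p2 ∨ p1) ⊃ (p1 ∨ p2)) ⊃ ((p2 ⊃ p1) ∨ ¬p1)): 1 > 0.2, so result = 0.2
Checking all 36 assignments confirms none give a value below 0.20.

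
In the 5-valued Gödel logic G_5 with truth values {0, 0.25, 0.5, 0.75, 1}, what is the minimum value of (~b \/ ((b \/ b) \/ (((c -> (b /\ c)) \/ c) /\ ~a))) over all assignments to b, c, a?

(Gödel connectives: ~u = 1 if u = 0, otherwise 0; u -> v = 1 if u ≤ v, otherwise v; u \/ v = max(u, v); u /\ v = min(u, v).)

0.25

The minimum is attained at b = 0.25, c = 0, a = 0.25:
  ~b: Gödel ¬ of 0.25 = 0 (operand ≠ 0)
  (b \/ b) = max(0.25, 0.25) = 0.25
  (b /\ c) = min(0.25, 0) = 0
  (c -> (b /\ c)): 0 ≤ 0, so result = 1
  ((c -> (b /\ c)) \/ c) = max(1, 0) = 1
  ~a: Gödel ¬ of 0.25 = 0 (operand ≠ 0)
  (((c -> (b /\ c)) \/ c) /\ ~a) = min(1, 0) = 0
  ((b \/ b) \/ (((c -> (b /\ c)) \/ c) /\ ~a)) = max(0.25, 0) = 0.25
  (~b \/ ((b \/ b) \/ (((c -> (b /\ c)) \/ c) /\ ~a))) = max(0, 0.25) = 0.25
Checking all 125 assignments confirms none give a value below 0.25.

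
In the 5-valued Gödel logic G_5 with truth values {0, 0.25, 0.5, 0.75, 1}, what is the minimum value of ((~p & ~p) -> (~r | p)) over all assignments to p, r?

0.00

The minimum is attained at p = 0, r = 0.25:
  ~p: Gödel ¬ of 0 = 1 (operand is 0)
  ~p: Gödel ¬ of 0 = 1 (operand is 0)
  (~p & ~p) = min(1, 1) = 1
  ~r: Gödel ¬ of 0.25 = 0 (operand ≠ 0)
  (~r | p) = max(0, 0) = 0
  ((~p & ~p) -> (~r | p)): 1 > 0, so result = 0
Checking all 25 assignments confirms none give a value below 0.00.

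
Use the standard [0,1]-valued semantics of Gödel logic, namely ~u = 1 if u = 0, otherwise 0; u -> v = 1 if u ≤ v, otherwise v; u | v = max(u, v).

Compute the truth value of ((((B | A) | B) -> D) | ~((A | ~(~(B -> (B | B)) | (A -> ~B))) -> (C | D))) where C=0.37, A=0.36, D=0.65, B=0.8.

(B | A) = max(0.8, 0.36) = 0.8
((B | A) | B) = max(0.8, 0.8) = 0.8
(((B | A) | B) -> D): 0.8 > 0.65, so result = 0.65
(B | B) = max(0.8, 0.8) = 0.8
(B -> (B | B)): 0.8 ≤ 0.8, so result = 1
~(B -> (B | B)): Gödel ¬ of 1 = 0 (operand ≠ 0)
~B: Gödel ¬ of 0.8 = 0 (operand ≠ 0)
(A -> ~B): 0.36 > 0, so result = 0
(~(B -> (B | B)) | (A -> ~B)) = max(0, 0) = 0
~(~(B -> (B | B)) | (A -> ~B)): Gödel ¬ of 0 = 1 (operand is 0)
(A | ~(~(B -> (B | B)) | (A -> ~B))) = max(0.36, 1) = 1
(C | D) = max(0.37, 0.65) = 0.65
((A | ~(~(B -> (B | B)) | (A -> ~B))) -> (C | D)): 1 > 0.65, so result = 0.65
~((A | ~(~(B -> (B | B)) | (A -> ~B))) -> (C | D)): Gödel ¬ of 0.65 = 0 (operand ≠ 0)
((((B | A) | B) -> D) | ~((A | ~(~(B -> (B | B)) | (A -> ~B))) -> (C | D))) = max(0.65, 0) = 0.65

0.65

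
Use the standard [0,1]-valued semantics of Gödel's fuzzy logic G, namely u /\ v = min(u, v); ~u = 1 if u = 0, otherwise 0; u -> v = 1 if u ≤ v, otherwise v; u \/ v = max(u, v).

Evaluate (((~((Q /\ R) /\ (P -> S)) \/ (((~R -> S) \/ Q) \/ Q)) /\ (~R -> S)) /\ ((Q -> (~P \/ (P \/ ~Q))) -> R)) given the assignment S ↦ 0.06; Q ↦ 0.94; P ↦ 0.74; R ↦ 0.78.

(Q /\ R) = min(0.94, 0.78) = 0.78
(P -> S): 0.74 > 0.06, so result = 0.06
((Q /\ R) /\ (P -> S)) = min(0.78, 0.06) = 0.06
~((Q /\ R) /\ (P -> S)): Gödel ¬ of 0.06 = 0 (operand ≠ 0)
~R: Gödel ¬ of 0.78 = 0 (operand ≠ 0)
(~R -> S): 0 ≤ 0.06, so result = 1
((~R -> S) \/ Q) = max(1, 0.94) = 1
(((~R -> S) \/ Q) \/ Q) = max(1, 0.94) = 1
(~((Q /\ R) /\ (P -> S)) \/ (((~R -> S) \/ Q) \/ Q)) = max(0, 1) = 1
~R: Gödel ¬ of 0.78 = 0 (operand ≠ 0)
(~R -> S): 0 ≤ 0.06, so result = 1
((~((Q /\ R) /\ (P -> S)) \/ (((~R -> S) \/ Q) \/ Q)) /\ (~R -> S)) = min(1, 1) = 1
~P: Gödel ¬ of 0.74 = 0 (operand ≠ 0)
~Q: Gödel ¬ of 0.94 = 0 (operand ≠ 0)
(P \/ ~Q) = max(0.74, 0) = 0.74
(~P \/ (P \/ ~Q)) = max(0, 0.74) = 0.74
(Q -> (~P \/ (P \/ ~Q))): 0.94 > 0.74, so result = 0.74
((Q -> (~P \/ (P \/ ~Q))) -> R): 0.74 ≤ 0.78, so result = 1
(((~((Q /\ R) /\ (P -> S)) \/ (((~R -> S) \/ Q) \/ Q)) /\ (~R -> S)) /\ ((Q -> (~P \/ (P \/ ~Q))) -> R)) = min(1, 1) = 1

1.00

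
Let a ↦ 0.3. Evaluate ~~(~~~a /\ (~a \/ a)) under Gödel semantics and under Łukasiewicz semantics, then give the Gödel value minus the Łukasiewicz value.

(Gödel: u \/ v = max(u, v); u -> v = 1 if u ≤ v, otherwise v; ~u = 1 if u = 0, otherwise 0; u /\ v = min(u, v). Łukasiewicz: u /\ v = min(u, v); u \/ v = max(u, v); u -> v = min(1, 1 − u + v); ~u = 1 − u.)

-0.70

Gödel evaluation:
  ~a: Gödel ¬ of 0.3 = 0 (operand ≠ 0)
  ~~a: Gödel ¬ of 0 = 1 (operand is 0)
  ~~~a: Gödel ¬ of 1 = 0 (operand ≠ 0)
  ~a: Gödel ¬ of 0.3 = 0 (operand ≠ 0)
  (~a \/ a) = max(0, 0.3) = 0.3
  (~~~a /\ (~a \/ a)) = min(0, 0.3) = 0
  ~(~~~a /\ (~a \/ a)): Gödel ¬ of 0 = 1 (operand is 0)
  ~~(~~~a /\ (~a \/ a)): Gödel ¬ of 1 = 0 (operand ≠ 0)
  Gödel value = 0
Łukasiewicz evaluation:
  ~a: Łukasiewicz ¬ gives 1 − 0.3 = 0.7
  ~~a: Łukasiewicz ¬ gives 1 − 0.7 = 0.3
  ~~~a: Łukasiewicz ¬ gives 1 − 0.3 = 0.7
  ~a: Łukasiewicz ¬ gives 1 − 0.3 = 0.7
  (~a \/ a) = max(0.7, 0.3) = 0.7
  (~~~a /\ (~a \/ a)) = min(0.7, 0.7) = 0.7
  ~(~~~a /\ (~a \/ a)): Łukasiewicz ¬ gives 1 − 0.7 = 0.3
  ~~(~~~a /\ (~a \/ a)): Łukasiewicz ¬ gives 1 − 0.3 = 0.7
  Łukasiewicz value = 0.7
Difference: 0 − 0.7 = -0.70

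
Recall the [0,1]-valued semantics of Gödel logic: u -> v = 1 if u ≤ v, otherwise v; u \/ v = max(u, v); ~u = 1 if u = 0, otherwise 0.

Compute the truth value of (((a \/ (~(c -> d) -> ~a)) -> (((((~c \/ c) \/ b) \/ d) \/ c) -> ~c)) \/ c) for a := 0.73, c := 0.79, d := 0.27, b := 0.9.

0.79

(c -> d): 0.79 > 0.27, so result = 0.27
~(c -> d): Gödel ¬ of 0.27 = 0 (operand ≠ 0)
~a: Gödel ¬ of 0.73 = 0 (operand ≠ 0)
(~(c -> d) -> ~a): 0 ≤ 0, so result = 1
(a \/ (~(c -> d) -> ~a)) = max(0.73, 1) = 1
~c: Gödel ¬ of 0.79 = 0 (operand ≠ 0)
(~c \/ c) = max(0, 0.79) = 0.79
((~c \/ c) \/ b) = max(0.79, 0.9) = 0.9
(((~c \/ c) \/ b) \/ d) = max(0.9, 0.27) = 0.9
((((~c \/ c) \/ b) \/ d) \/ c) = max(0.9, 0.79) = 0.9
~c: Gödel ¬ of 0.79 = 0 (operand ≠ 0)
(((((~c \/ c) \/ b) \/ d) \/ c) -> ~c): 0.9 > 0, so result = 0
((a \/ (~(c -> d) -> ~a)) -> (((((~c \/ c) \/ b) \/ d) \/ c) -> ~c)): 1 > 0, so result = 0
(((a \/ (~(c -> d) -> ~a)) -> (((((~c \/ c) \/ b) \/ d) \/ c) -> ~c)) \/ c) = max(0, 0.79) = 0.79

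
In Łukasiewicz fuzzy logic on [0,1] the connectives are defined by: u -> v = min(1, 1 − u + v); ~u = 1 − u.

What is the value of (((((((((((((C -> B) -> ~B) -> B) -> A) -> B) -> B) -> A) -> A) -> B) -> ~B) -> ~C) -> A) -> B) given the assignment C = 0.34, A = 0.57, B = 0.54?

(C -> B): min(1, 1 − 0.34 + 0.54) = 1
~B: Łukasiewicz ¬ gives 1 − 0.54 = 0.46
((C -> B) -> ~B): min(1, 1 − 1 + 0.46) = 0.46
(((C -> B) -> ~B) -> B): min(1, 1 − 0.46 + 0.54) = 1
((((C -> B) -> ~B) -> B) -> A): min(1, 1 − 1 + 0.57) = 0.57
(((((C -> B) -> ~B) -> B) -> A) -> B): min(1, 1 − 0.57 + 0.54) = 0.97
((((((C -> B) -> ~B) -> B) -> A) -> B) -> B): min(1, 1 − 0.97 + 0.54) = 0.57
(((((((C -> B) -> ~B) -> B) -> A) -> B) -> B) -> A): min(1, 1 − 0.57 + 0.57) = 1
((((((((C -> B) -> ~B) -> B) -> A) -> B) -> B) -> A) -> A): min(1, 1 − 1 + 0.57) = 0.57
(((((((((C -> B) -> ~B) -> B) -> A) -> B) -> B) -> A) -> A) -> B): min(1, 1 − 0.57 + 0.54) = 0.97
~B: Łukasiewicz ¬ gives 1 − 0.54 = 0.46
((((((((((C -> B) -> ~B) -> B) -> A) -> B) -> B) -> A) -> A) -> B) -> ~B): min(1, 1 − 0.97 + 0.46) = 0.49
~C: Łukasiewicz ¬ gives 1 − 0.34 = 0.66
(((((((((((C -> B) -> ~B) -> B) -> A) -> B) -> B) -> A) -> A) -> B) -> ~B) -> ~C): min(1, 1 − 0.49 + 0.66) = 1
((((((((((((C -> B) -> ~B) -> B) -> A) -> B) -> B) -> A) -> A) -> B) -> ~B) -> ~C) -> A): min(1, 1 − 1 + 0.57) = 0.57
(((((((((((((C -> B) -> ~B) -> B) -> A) -> B) -> B) -> A) -> A) -> B) -> ~B) -> ~C) -> A) -> B): min(1, 1 − 0.57 + 0.54) = 0.97

0.97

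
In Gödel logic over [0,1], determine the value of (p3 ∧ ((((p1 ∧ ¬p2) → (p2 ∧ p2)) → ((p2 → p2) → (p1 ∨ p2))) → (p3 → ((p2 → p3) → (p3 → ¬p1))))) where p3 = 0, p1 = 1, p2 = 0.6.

0.00

¬p2: Gödel ¬ of 0.6 = 0 (operand ≠ 0)
(p1 ∧ ¬p2) = min(1, 0) = 0
(p2 ∧ p2) = min(0.6, 0.6) = 0.6
((p1 ∧ ¬p2) → (p2 ∧ p2)): 0 ≤ 0.6, so result = 1
(p2 → p2): 0.6 ≤ 0.6, so result = 1
(p1 ∨ p2) = max(1, 0.6) = 1
((p2 → p2) → (p1 ∨ p2)): 1 ≤ 1, so result = 1
(((p1 ∧ ¬p2) → (p2 ∧ p2)) → ((p2 → p2) → (p1 ∨ p2))): 1 ≤ 1, so result = 1
(p2 → p3): 0.6 > 0, so result = 0
¬p1: Gödel ¬ of 1 = 0 (operand ≠ 0)
(p3 → ¬p1): 0 ≤ 0, so result = 1
((p2 → p3) → (p3 → ¬p1)): 0 ≤ 1, so result = 1
(p3 → ((p2 → p3) → (p3 → ¬p1))): 0 ≤ 1, so result = 1
((((p1 ∧ ¬p2) → (p2 ∧ p2)) → ((p2 → p2) → (p1 ∨ p2))) → (p3 → ((p2 → p3) → (p3 → ¬p1)))): 1 ≤ 1, so result = 1
(p3 ∧ ((((p1 ∧ ¬p2) → (p2 ∧ p2)) → ((p2 → p2) → (p1 ∨ p2))) → (p3 → ((p2 → p3) → (p3 → ¬p1))))) = min(0, 1) = 0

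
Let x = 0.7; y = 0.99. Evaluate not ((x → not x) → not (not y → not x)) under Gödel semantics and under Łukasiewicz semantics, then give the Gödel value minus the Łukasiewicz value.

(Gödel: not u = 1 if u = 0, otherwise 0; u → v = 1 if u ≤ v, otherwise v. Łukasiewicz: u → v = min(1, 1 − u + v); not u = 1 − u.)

Gödel evaluation:
  not x: Gödel ¬ of 0.7 = 0 (operand ≠ 0)
  (x → not x): 0.7 > 0, so result = 0
  not y: Gödel ¬ of 0.99 = 0 (operand ≠ 0)
  not x: Gödel ¬ of 0.7 = 0 (operand ≠ 0)
  (not y → not x): 0 ≤ 0, so result = 1
  not (not y → not x): Gödel ¬ of 1 = 0 (operand ≠ 0)
  ((x → not x) → not (not y → not x)): 0 ≤ 0, so result = 1
  not ((x → not x) → not (not y → not x)): Gödel ¬ of 1 = 0 (operand ≠ 0)
  Gödel value = 0
Łukasiewicz evaluation:
  not x: Łukasiewicz ¬ gives 1 − 0.7 = 0.3
  (x → not x): min(1, 1 − 0.7 + 0.3) = 0.6
  not y: Łukasiewicz ¬ gives 1 − 0.99 = 0.01
  not x: Łukasiewicz ¬ gives 1 − 0.7 = 0.3
  (not y → not x): min(1, 1 − 0.01 + 0.3) = 1
  not (not y → not x): Łukasiewicz ¬ gives 1 − 1 = 0
  ((x → not x) → not (not y → not x)): min(1, 1 − 0.6 + 0) = 0.4
  not ((x → not x) → not (not y → not x)): Łukasiewicz ¬ gives 1 − 0.4 = 0.6
  Łukasiewicz value = 0.6
Difference: 0 − 0.6 = -0.60

-0.60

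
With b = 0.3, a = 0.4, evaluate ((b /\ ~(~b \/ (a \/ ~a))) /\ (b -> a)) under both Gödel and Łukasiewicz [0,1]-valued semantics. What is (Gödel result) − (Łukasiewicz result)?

Gödel evaluation:
  ~b: Gödel ¬ of 0.3 = 0 (operand ≠ 0)
  ~a: Gödel ¬ of 0.4 = 0 (operand ≠ 0)
  (a \/ ~a) = max(0.4, 0) = 0.4
  (~b \/ (a \/ ~a)) = max(0, 0.4) = 0.4
  ~(~b \/ (a \/ ~a)): Gödel ¬ of 0.4 = 0 (operand ≠ 0)
  (b /\ ~(~b \/ (a \/ ~a))) = min(0.3, 0) = 0
  (b -> a): 0.3 ≤ 0.4, so result = 1
  ((b /\ ~(~b \/ (a \/ ~a))) /\ (b -> a)) = min(0, 1) = 0
  Gödel value = 0
Łukasiewicz evaluation:
  ~b: Łukasiewicz ¬ gives 1 − 0.3 = 0.7
  ~a: Łukasiewicz ¬ gives 1 − 0.4 = 0.6
  (a \/ ~a) = max(0.4, 0.6) = 0.6
  (~b \/ (a \/ ~a)) = max(0.7, 0.6) = 0.7
  ~(~b \/ (a \/ ~a)): Łukasiewicz ¬ gives 1 − 0.7 = 0.3
  (b /\ ~(~b \/ (a \/ ~a))) = min(0.3, 0.3) = 0.3
  (b -> a): min(1, 1 − 0.3 + 0.4) = 1
  ((b /\ ~(~b \/ (a \/ ~a))) /\ (b -> a)) = min(0.3, 1) = 0.3
  Łukasiewicz value = 0.3
Difference: 0 − 0.3 = -0.30

-0.30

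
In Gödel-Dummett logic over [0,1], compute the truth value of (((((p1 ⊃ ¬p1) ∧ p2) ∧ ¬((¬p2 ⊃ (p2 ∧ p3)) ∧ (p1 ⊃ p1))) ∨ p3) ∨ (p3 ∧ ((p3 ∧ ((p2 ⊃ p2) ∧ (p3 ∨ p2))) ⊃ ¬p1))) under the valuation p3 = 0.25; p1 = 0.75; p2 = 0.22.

0.25

¬p1: Gödel ¬ of 0.75 = 0 (operand ≠ 0)
(p1 ⊃ ¬p1): 0.75 > 0, so result = 0
((p1 ⊃ ¬p1) ∧ p2) = min(0, 0.22) = 0
¬p2: Gödel ¬ of 0.22 = 0 (operand ≠ 0)
(p2 ∧ p3) = min(0.22, 0.25) = 0.22
(¬p2 ⊃ (p2 ∧ p3)): 0 ≤ 0.22, so result = 1
(p1 ⊃ p1): 0.75 ≤ 0.75, so result = 1
((¬p2 ⊃ (p2 ∧ p3)) ∧ (p1 ⊃ p1)) = min(1, 1) = 1
¬((¬p2 ⊃ (p2 ∧ p3)) ∧ (p1 ⊃ p1)): Gödel ¬ of 1 = 0 (operand ≠ 0)
(((p1 ⊃ ¬p1) ∧ p2) ∧ ¬((¬p2 ⊃ (p2 ∧ p3)) ∧ (p1 ⊃ p1))) = min(0, 0) = 0
((((p1 ⊃ ¬p1) ∧ p2) ∧ ¬((¬p2 ⊃ (p2 ∧ p3)) ∧ (p1 ⊃ p1))) ∨ p3) = max(0, 0.25) = 0.25
(p2 ⊃ p2): 0.22 ≤ 0.22, so result = 1
(p3 ∨ p2) = max(0.25, 0.22) = 0.25
((p2 ⊃ p2) ∧ (p3 ∨ p2)) = min(1, 0.25) = 0.25
(p3 ∧ ((p2 ⊃ p2) ∧ (p3 ∨ p2))) = min(0.25, 0.25) = 0.25
¬p1: Gödel ¬ of 0.75 = 0 (operand ≠ 0)
((p3 ∧ ((p2 ⊃ p2) ∧ (p3 ∨ p2))) ⊃ ¬p1): 0.25 > 0, so result = 0
(p3 ∧ ((p3 ∧ ((p2 ⊃ p2) ∧ (p3 ∨ p2))) ⊃ ¬p1)) = min(0.25, 0) = 0
(((((p1 ⊃ ¬p1) ∧ p2) ∧ ¬((¬p2 ⊃ (p2 ∧ p3)) ∧ (p1 ⊃ p1))) ∨ p3) ∨ (p3 ∧ ((p3 ∧ ((p2 ⊃ p2) ∧ (p3 ∨ p2))) ⊃ ¬p1))) = max(0.25, 0) = 0.25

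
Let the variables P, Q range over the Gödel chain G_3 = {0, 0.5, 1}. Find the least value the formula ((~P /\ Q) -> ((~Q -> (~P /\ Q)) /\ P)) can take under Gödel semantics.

0.00

The minimum is attained at P = 0, Q = 0.5:
  ~P: Gödel ¬ of 0 = 1 (operand is 0)
  (~P /\ Q) = min(1, 0.5) = 0.5
  ~Q: Gödel ¬ of 0.5 = 0 (operand ≠ 0)
  ~P: Gödel ¬ of 0 = 1 (operand is 0)
  (~P /\ Q) = min(1, 0.5) = 0.5
  (~Q -> (~P /\ Q)): 0 ≤ 0.5, so result = 1
  ((~Q -> (~P /\ Q)) /\ P) = min(1, 0) = 0
  ((~P /\ Q) -> ((~Q -> (~P /\ Q)) /\ P)): 0.5 > 0, so result = 0
Checking all 9 assignments confirms none give a value below 0.00.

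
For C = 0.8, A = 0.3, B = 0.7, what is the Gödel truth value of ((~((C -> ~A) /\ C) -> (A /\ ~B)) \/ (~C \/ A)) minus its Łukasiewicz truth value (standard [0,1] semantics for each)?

Gödel evaluation:
  ~A: Gödel ¬ of 0.3 = 0 (operand ≠ 0)
  (C -> ~A): 0.8 > 0, so result = 0
  ((C -> ~A) /\ C) = min(0, 0.8) = 0
  ~((C -> ~A) /\ C): Gödel ¬ of 0 = 1 (operand is 0)
  ~B: Gödel ¬ of 0.7 = 0 (operand ≠ 0)
  (A /\ ~B) = min(0.3, 0) = 0
  (~((C -> ~A) /\ C) -> (A /\ ~B)): 1 > 0, so result = 0
  ~C: Gödel ¬ of 0.8 = 0 (operand ≠ 0)
  (~C \/ A) = max(0, 0.3) = 0.3
  ((~((C -> ~A) /\ C) -> (A /\ ~B)) \/ (~C \/ A)) = max(0, 0.3) = 0.3
  Gödel value = 0.3
Łukasiewicz evaluation:
  ~A: Łukasiewicz ¬ gives 1 − 0.3 = 0.7
  (C -> ~A): min(1, 1 − 0.8 + 0.7) = 0.9
  ((C -> ~A) /\ C) = min(0.9, 0.8) = 0.8
  ~((C -> ~A) /\ C): Łukasiewicz ¬ gives 1 − 0.8 = 0.2
  ~B: Łukasiewicz ¬ gives 1 − 0.7 = 0.3
  (A /\ ~B) = min(0.3, 0.3) = 0.3
  (~((C -> ~A) /\ C) -> (A /\ ~B)): min(1, 1 − 0.2 + 0.3) = 1
  ~C: Łukasiewicz ¬ gives 1 − 0.8 = 0.2
  (~C \/ A) = max(0.2, 0.3) = 0.3
  ((~((C -> ~A) /\ C) -> (A /\ ~B)) \/ (~C \/ A)) = max(1, 0.3) = 1
  Łukasiewicz value = 1
Difference: 0.3 − 1 = -0.70

-0.70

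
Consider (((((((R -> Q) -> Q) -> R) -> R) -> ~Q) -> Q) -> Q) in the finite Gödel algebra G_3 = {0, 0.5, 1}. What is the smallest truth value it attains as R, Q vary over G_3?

The minimum is attained at R = 0, Q = 0.5:
  (R -> Q): 0 ≤ 0.5, so result = 1
  ((R -> Q) -> Q): 1 > 0.5, so result = 0.5
  (((R -> Q) -> Q) -> R): 0.5 > 0, so result = 0
  ((((R -> Q) -> Q) -> R) -> R): 0 ≤ 0, so result = 1
  ~Q: Gödel ¬ of 0.5 = 0 (operand ≠ 0)
  (((((R -> Q) -> Q) -> R) -> R) -> ~Q): 1 > 0, so result = 0
  ((((((R -> Q) -> Q) -> R) -> R) -> ~Q) -> Q): 0 ≤ 0.5, so result = 1
  (((((((R -> Q) -> Q) -> R) -> R) -> ~Q) -> Q) -> Q): 1 > 0.5, so result = 0.5
Checking all 9 assignments confirms none give a value below 0.50.

0.50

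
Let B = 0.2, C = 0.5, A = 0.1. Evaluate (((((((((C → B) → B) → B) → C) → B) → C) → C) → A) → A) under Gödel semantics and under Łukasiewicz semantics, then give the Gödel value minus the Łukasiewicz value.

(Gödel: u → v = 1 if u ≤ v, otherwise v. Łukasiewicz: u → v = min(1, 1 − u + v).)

0.50

Gödel evaluation:
  (C → B): 0.5 > 0.2, so result = 0.2
  ((C → B) → B): 0.2 ≤ 0.2, so result = 1
  (((C → B) → B) → B): 1 > 0.2, so result = 0.2
  ((((C → B) → B) → B) → C): 0.2 ≤ 0.5, so result = 1
  (((((C → B) → B) → B) → C) → B): 1 > 0.2, so result = 0.2
  ((((((C → B) → B) → B) → C) → B) → C): 0.2 ≤ 0.5, so result = 1
  (((((((C → B) → B) → B) → C) → B) → C) → C): 1 > 0.5, so result = 0.5
  ((((((((C → B) → B) → B) → C) → B) → C) → C) → A): 0.5 > 0.1, so result = 0.1
  (((((((((C → B) → B) → B) → C) → B) → C) → C) → A) → A): 0.1 ≤ 0.1, so result = 1
  Gödel value = 1
Łukasiewicz evaluation:
  (C → B): min(1, 1 − 0.5 + 0.2) = 0.7
  ((C → B) → B): min(1, 1 − 0.7 + 0.2) = 0.5
  (((C → B) → B) → B): min(1, 1 − 0.5 + 0.2) = 0.7
  ((((C → B) → B) → B) → C): min(1, 1 − 0.7 + 0.5) = 0.8
  (((((C → B) → B) → B) → C) → B): min(1, 1 − 0.8 + 0.2) = 0.4
  ((((((C → B) → B) → B) → C) → B) → C): min(1, 1 − 0.4 + 0.5) = 1
  (((((((C → B) → B) → B) → C) → B) → C) → C): min(1, 1 − 1 + 0.5) = 0.5
  ((((((((C → B) → B) → B) → C) → B) → C) → C) → A): min(1, 1 − 0.5 + 0.1) = 0.6
  (((((((((C → B) → B) → B) → C) → B) → C) → C) → A) → A): min(1, 1 − 0.6 + 0.1) = 0.5
  Łukasiewicz value = 0.5
Difference: 1 − 0.5 = 0.50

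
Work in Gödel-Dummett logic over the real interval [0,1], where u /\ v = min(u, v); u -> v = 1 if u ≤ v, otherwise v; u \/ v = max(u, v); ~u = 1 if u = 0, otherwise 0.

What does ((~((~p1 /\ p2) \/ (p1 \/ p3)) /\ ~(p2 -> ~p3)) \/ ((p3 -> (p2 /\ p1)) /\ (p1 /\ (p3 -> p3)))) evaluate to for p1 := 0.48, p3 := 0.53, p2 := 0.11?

0.11

~p1: Gödel ¬ of 0.48 = 0 (operand ≠ 0)
(~p1 /\ p2) = min(0, 0.11) = 0
(p1 \/ p3) = max(0.48, 0.53) = 0.53
((~p1 /\ p2) \/ (p1 \/ p3)) = max(0, 0.53) = 0.53
~((~p1 /\ p2) \/ (p1 \/ p3)): Gödel ¬ of 0.53 = 0 (operand ≠ 0)
~p3: Gödel ¬ of 0.53 = 0 (operand ≠ 0)
(p2 -> ~p3): 0.11 > 0, so result = 0
~(p2 -> ~p3): Gödel ¬ of 0 = 1 (operand is 0)
(~((~p1 /\ p2) \/ (p1 \/ p3)) /\ ~(p2 -> ~p3)) = min(0, 1) = 0
(p2 /\ p1) = min(0.11, 0.48) = 0.11
(p3 -> (p2 /\ p1)): 0.53 > 0.11, so result = 0.11
(p3 -> p3): 0.53 ≤ 0.53, so result = 1
(p1 /\ (p3 -> p3)) = min(0.48, 1) = 0.48
((p3 -> (p2 /\ p1)) /\ (p1 /\ (p3 -> p3))) = min(0.11, 0.48) = 0.11
((~((~p1 /\ p2) \/ (p1 \/ p3)) /\ ~(p2 -> ~p3)) \/ ((p3 -> (p2 /\ p1)) /\ (p1 /\ (p3 -> p3)))) = max(0, 0.11) = 0.11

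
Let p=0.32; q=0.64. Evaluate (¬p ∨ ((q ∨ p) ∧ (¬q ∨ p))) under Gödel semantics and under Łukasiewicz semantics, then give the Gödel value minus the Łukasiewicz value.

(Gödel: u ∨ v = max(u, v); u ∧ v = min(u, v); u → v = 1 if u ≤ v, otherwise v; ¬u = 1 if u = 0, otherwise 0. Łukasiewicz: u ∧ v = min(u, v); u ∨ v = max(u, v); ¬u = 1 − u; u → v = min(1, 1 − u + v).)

Gödel evaluation:
  ¬p: Gödel ¬ of 0.32 = 0 (operand ≠ 0)
  (q ∨ p) = max(0.64, 0.32) = 0.64
  ¬q: Gödel ¬ of 0.64 = 0 (operand ≠ 0)
  (¬q ∨ p) = max(0, 0.32) = 0.32
  ((q ∨ p) ∧ (¬q ∨ p)) = min(0.64, 0.32) = 0.32
  (¬p ∨ ((q ∨ p) ∧ (¬q ∨ p))) = max(0, 0.32) = 0.32
  Gödel value = 0.32
Łukasiewicz evaluation:
  ¬p: Łukasiewicz ¬ gives 1 − 0.32 = 0.68
  (q ∨ p) = max(0.64, 0.32) = 0.64
  ¬q: Łukasiewicz ¬ gives 1 − 0.64 = 0.36
  (¬q ∨ p) = max(0.36, 0.32) = 0.36
  ((q ∨ p) ∧ (¬q ∨ p)) = min(0.64, 0.36) = 0.36
  (¬p ∨ ((q ∨ p) ∧ (¬q ∨ p))) = max(0.68, 0.36) = 0.68
  Łukasiewicz value = 0.68
Difference: 0.32 − 0.68 = -0.36

-0.36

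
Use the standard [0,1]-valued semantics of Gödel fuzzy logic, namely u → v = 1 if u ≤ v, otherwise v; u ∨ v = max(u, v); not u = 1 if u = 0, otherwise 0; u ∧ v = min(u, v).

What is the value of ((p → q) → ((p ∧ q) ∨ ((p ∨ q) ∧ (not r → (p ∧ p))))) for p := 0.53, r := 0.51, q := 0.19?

(p → q): 0.53 > 0.19, so result = 0.19
(p ∧ q) = min(0.53, 0.19) = 0.19
(p ∨ q) = max(0.53, 0.19) = 0.53
not r: Gödel ¬ of 0.51 = 0 (operand ≠ 0)
(p ∧ p) = min(0.53, 0.53) = 0.53
(not r → (p ∧ p)): 0 ≤ 0.53, so result = 1
((p ∨ q) ∧ (not r → (p ∧ p))) = min(0.53, 1) = 0.53
((p ∧ q) ∨ ((p ∨ q) ∧ (not r → (p ∧ p)))) = max(0.19, 0.53) = 0.53
((p → q) → ((p ∧ q) ∨ ((p ∨ q) ∧ (not r → (p ∧ p))))): 0.19 ≤ 0.53, so result = 1

1.00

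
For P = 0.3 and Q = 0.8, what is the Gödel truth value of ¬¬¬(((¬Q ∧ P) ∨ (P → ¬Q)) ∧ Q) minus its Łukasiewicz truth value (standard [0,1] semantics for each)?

0.80

Gödel evaluation:
  ¬Q: Gödel ¬ of 0.8 = 0 (operand ≠ 0)
  (¬Q ∧ P) = min(0, 0.3) = 0
  ¬Q: Gödel ¬ of 0.8 = 0 (operand ≠ 0)
  (P → ¬Q): 0.3 > 0, so result = 0
  ((¬Q ∧ P) ∨ (P → ¬Q)) = max(0, 0) = 0
  (((¬Q ∧ P) ∨ (P → ¬Q)) ∧ Q) = min(0, 0.8) = 0
  ¬(((¬Q ∧ P) ∨ (P → ¬Q)) ∧ Q): Gödel ¬ of 0 = 1 (operand is 0)
  ¬¬(((¬Q ∧ P) ∨ (P → ¬Q)) ∧ Q): Gödel ¬ of 1 = 0 (operand ≠ 0)
  ¬¬¬(((¬Q ∧ P) ∨ (P → ¬Q)) ∧ Q): Gödel ¬ of 0 = 1 (operand is 0)
  Gödel value = 1
Łukasiewicz evaluation:
  ¬Q: Łukasiewicz ¬ gives 1 − 0.8 = 0.2
  (¬Q ∧ P) = min(0.2, 0.3) = 0.2
  ¬Q: Łukasiewicz ¬ gives 1 − 0.8 = 0.2
  (P → ¬Q): min(1, 1 − 0.3 + 0.2) = 0.9
  ((¬Q ∧ P) ∨ (P → ¬Q)) = max(0.2, 0.9) = 0.9
  (((¬Q ∧ P) ∨ (P → ¬Q)) ∧ Q) = min(0.9, 0.8) = 0.8
  ¬(((¬Q ∧ P) ∨ (P → ¬Q)) ∧ Q): Łukasiewicz ¬ gives 1 − 0.8 = 0.2
  ¬¬(((¬Q ∧ P) ∨ (P → ¬Q)) ∧ Q): Łukasiewicz ¬ gives 1 − 0.2 = 0.8
  ¬¬¬(((¬Q ∧ P) ∨ (P → ¬Q)) ∧ Q): Łukasiewicz ¬ gives 1 − 0.8 = 0.2
  Łukasiewicz value = 0.2
Difference: 1 − 0.2 = 0.80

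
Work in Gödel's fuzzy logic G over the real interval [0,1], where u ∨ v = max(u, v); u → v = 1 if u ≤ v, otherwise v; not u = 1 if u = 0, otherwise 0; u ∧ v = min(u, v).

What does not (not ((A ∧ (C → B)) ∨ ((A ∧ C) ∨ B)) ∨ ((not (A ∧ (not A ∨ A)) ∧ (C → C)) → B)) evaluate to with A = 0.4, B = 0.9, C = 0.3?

0.00

(C → B): 0.3 ≤ 0.9, so result = 1
(A ∧ (C → B)) = min(0.4, 1) = 0.4
(A ∧ C) = min(0.4, 0.3) = 0.3
((A ∧ C) ∨ B) = max(0.3, 0.9) = 0.9
((A ∧ (C → B)) ∨ ((A ∧ C) ∨ B)) = max(0.4, 0.9) = 0.9
not ((A ∧ (C → B)) ∨ ((A ∧ C) ∨ B)): Gödel ¬ of 0.9 = 0 (operand ≠ 0)
not A: Gödel ¬ of 0.4 = 0 (operand ≠ 0)
(not A ∨ A) = max(0, 0.4) = 0.4
(A ∧ (not A ∨ A)) = min(0.4, 0.4) = 0.4
not (A ∧ (not A ∨ A)): Gödel ¬ of 0.4 = 0 (operand ≠ 0)
(C → C): 0.3 ≤ 0.3, so result = 1
(not (A ∧ (not A ∨ A)) ∧ (C → C)) = min(0, 1) = 0
((not (A ∧ (not A ∨ A)) ∧ (C → C)) → B): 0 ≤ 0.9, so result = 1
(not ((A ∧ (C → B)) ∨ ((A ∧ C) ∨ B)) ∨ ((not (A ∧ (not A ∨ A)) ∧ (C → C)) → B)) = max(0, 1) = 1
not (not ((A ∧ (C → B)) ∨ ((A ∧ C) ∨ B)) ∨ ((not (A ∧ (not A ∨ A)) ∧ (C → C)) → B)): Gödel ¬ of 1 = 0 (operand ≠ 0)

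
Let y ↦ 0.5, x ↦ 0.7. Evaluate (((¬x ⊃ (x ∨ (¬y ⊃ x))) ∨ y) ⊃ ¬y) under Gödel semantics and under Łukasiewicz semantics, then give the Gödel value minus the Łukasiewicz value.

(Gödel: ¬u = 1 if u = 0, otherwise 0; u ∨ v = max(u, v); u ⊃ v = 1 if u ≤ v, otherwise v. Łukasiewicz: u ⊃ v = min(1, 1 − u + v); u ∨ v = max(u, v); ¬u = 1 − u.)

Gödel evaluation:
  ¬x: Gödel ¬ of 0.7 = 0 (operand ≠ 0)
  ¬y: Gödel ¬ of 0.5 = 0 (operand ≠ 0)
  (¬y ⊃ x): 0 ≤ 0.7, so result = 1
  (x ∨ (¬y ⊃ x)) = max(0.7, 1) = 1
  (¬x ⊃ (x ∨ (¬y ⊃ x))): 0 ≤ 1, so result = 1
  ((¬x ⊃ (x ∨ (¬y ⊃ x))) ∨ y) = max(1, 0.5) = 1
  ¬y: Gödel ¬ of 0.5 = 0 (operand ≠ 0)
  (((¬x ⊃ (x ∨ (¬y ⊃ x))) ∨ y) ⊃ ¬y): 1 > 0, so result = 0
  Gödel value = 0
Łukasiewicz evaluation:
  ¬x: Łukasiewicz ¬ gives 1 − 0.7 = 0.3
  ¬y: Łukasiewicz ¬ gives 1 − 0.5 = 0.5
  (¬y ⊃ x): min(1, 1 − 0.5 + 0.7) = 1
  (x ∨ (¬y ⊃ x)) = max(0.7, 1) = 1
  (¬x ⊃ (x ∨ (¬y ⊃ x))): min(1, 1 − 0.3 + 1) = 1
  ((¬x ⊃ (x ∨ (¬y ⊃ x))) ∨ y) = max(1, 0.5) = 1
  ¬y: Łukasiewicz ¬ gives 1 − 0.5 = 0.5
  (((¬x ⊃ (x ∨ (¬y ⊃ x))) ∨ y) ⊃ ¬y): min(1, 1 − 1 + 0.5) = 0.5
  Łukasiewicz value = 0.5
Difference: 0 − 0.5 = -0.50

-0.50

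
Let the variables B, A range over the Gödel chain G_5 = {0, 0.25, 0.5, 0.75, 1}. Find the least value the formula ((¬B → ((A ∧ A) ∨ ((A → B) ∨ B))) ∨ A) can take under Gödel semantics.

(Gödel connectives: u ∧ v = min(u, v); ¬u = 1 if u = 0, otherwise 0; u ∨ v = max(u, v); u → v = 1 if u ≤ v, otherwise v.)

The minimum is attained at B = 0, A = 0.25:
  ¬B: Gödel ¬ of 0 = 1 (operand is 0)
  (A ∧ A) = min(0.25, 0.25) = 0.25
  (A → B): 0.25 > 0, so result = 0
  ((A → B) ∨ B) = max(0, 0) = 0
  ((A ∧ A) ∨ ((A → B) ∨ B)) = max(0.25, 0) = 0.25
  (¬B → ((A ∧ A) ∨ ((A → B) ∨ B))): 1 > 0.25, so result = 0.25
  ((¬B → ((A ∧ A) ∨ ((A → B) ∨ B))) ∨ A) = max(0.25, 0.25) = 0.25
Checking all 25 assignments confirms none give a value below 0.25.

0.25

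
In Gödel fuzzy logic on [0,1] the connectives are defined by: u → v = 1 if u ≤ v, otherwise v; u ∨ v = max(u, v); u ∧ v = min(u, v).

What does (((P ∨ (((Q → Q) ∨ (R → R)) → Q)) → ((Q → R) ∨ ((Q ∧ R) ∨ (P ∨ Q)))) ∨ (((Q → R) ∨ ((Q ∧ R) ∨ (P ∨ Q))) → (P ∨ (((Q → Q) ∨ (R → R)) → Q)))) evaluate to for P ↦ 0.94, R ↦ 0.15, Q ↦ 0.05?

(Q → Q): 0.05 ≤ 0.05, so result = 1
(R → R): 0.15 ≤ 0.15, so result = 1
((Q → Q) ∨ (R → R)) = max(1, 1) = 1
(((Q → Q) ∨ (R → R)) → Q): 1 > 0.05, so result = 0.05
(P ∨ (((Q → Q) ∨ (R → R)) → Q)) = max(0.94, 0.05) = 0.94
(Q → R): 0.05 ≤ 0.15, so result = 1
(Q ∧ R) = min(0.05, 0.15) = 0.05
(P ∨ Q) = max(0.94, 0.05) = 0.94
((Q ∧ R) ∨ (P ∨ Q)) = max(0.05, 0.94) = 0.94
((Q → R) ∨ ((Q ∧ R) ∨ (P ∨ Q))) = max(1, 0.94) = 1
((P ∨ (((Q → Q) ∨ (R → R)) → Q)) → ((Q → R) ∨ ((Q ∧ R) ∨ (P ∨ Q)))): 0.94 ≤ 1, so result = 1
(Q → R): 0.05 ≤ 0.15, so result = 1
(Q ∧ R) = min(0.05, 0.15) = 0.05
(P ∨ Q) = max(0.94, 0.05) = 0.94
((Q ∧ R) ∨ (P ∨ Q)) = max(0.05, 0.94) = 0.94
((Q → R) ∨ ((Q ∧ R) ∨ (P ∨ Q))) = max(1, 0.94) = 1
(Q → Q): 0.05 ≤ 0.05, so result = 1
(R → R): 0.15 ≤ 0.15, so result = 1
((Q → Q) ∨ (R → R)) = max(1, 1) = 1
(((Q → Q) ∨ (R → R)) → Q): 1 > 0.05, so result = 0.05
(P ∨ (((Q → Q) ∨ (R → R)) → Q)) = max(0.94, 0.05) = 0.94
(((Q → R) ∨ ((Q ∧ R) ∨ (P ∨ Q))) → (P ∨ (((Q → Q) ∨ (R → R)) → Q))): 1 > 0.94, so result = 0.94
(((P ∨ (((Q → Q) ∨ (R → R)) → Q)) → ((Q → R) ∨ ((Q ∧ R) ∨ (P ∨ Q)))) ∨ (((Q → R) ∨ ((Q ∧ R) ∨ (P ∨ Q))) → (P ∨ (((Q → Q) ∨ (R → R)) → Q)))) = max(1, 0.94) = 1

1.00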